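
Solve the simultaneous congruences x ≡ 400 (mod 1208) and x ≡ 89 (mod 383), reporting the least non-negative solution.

Write x = 400 + 1208·k. Then 1208·k ≡ 89 − 400 ≡ 72 (mod 383).
Need 1208⁻¹ mod 383. Extended Euclid on (383, 59):
383 = 6×59 + 29
59 = 2×29 + 1
29 = 29×1 + 0
Back-substitute:
1 = 59 − 2·29
1 = −2·383 + 13·59
1208⁻¹ ≡ 13 (mod 383), so k ≡ 13·72 ≡ 170 (mod 383).
x = 400 + 1208·170 = 205760.

205760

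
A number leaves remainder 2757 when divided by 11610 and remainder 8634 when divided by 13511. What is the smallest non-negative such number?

96923037

Write x = 2757 + 11610·k. Then 11610·k ≡ 8634 − 2757 ≡ 5877 (mod 13511).
Need 11610⁻¹ mod 13511. Extended Euclid on (13511, 11610):
13511 = 1·11610 + 1901
11610 = 6·1901 + 204
1901 = 9·204 + 65
204 = 3·65 + 9
65 = 7·9 + 2
9 = 4·2 + 1
2 = 2·1 + 0
Back-substitute:
1 = 9 − 4·2
1 = −4·65 + 29·9
1 = 29·204 − 91·65
1 = −91·1901 + 848·204
1 = 848·11610 − 5179·1901
1 = −5179·13511 + 6027·11610
11610⁻¹ ≡ 6027 (mod 13511), so k ≡ 6027·5877 ≡ 8348 (mod 13511).
x = 2757 + 11610·8348 = 96923037.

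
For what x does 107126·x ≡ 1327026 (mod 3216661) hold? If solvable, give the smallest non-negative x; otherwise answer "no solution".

First find gcd(107126, 3216661):
3216661 = 30×107126 + 2881
107126 = 37×2881 + 529
2881 = 5×529 + 236
529 = 2×236 + 57
236 = 4×57 + 8
57 = 7×8 + 1
8 = 8×1 + 0
gcd = 1, so a unique solution mod 3216661 exists.
Back-substitute for the Bézout coefficients:
1 = 57 − 7·8
1 = −7·236 + 29·57
1 = 29·529 − 65·236
1 = −65·2881 + 354·529
1 = 354·107126 − 13163·2881
1 = −13163·3216661 + 395244·107126
So 107126·(395244) ≡ 1 (mod 3216661), giving 107126⁻¹ ≡ 395244.
x ≡ 107126⁻¹·1327026 ≡ 395244·1327026 ≡ 3188328 (mod 3216661).

3188328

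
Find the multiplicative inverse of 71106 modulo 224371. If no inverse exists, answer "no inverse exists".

no inverse exists

Euclidean algorithm on 224371, 71106:
224371 = 3×71106 + 11053
71106 = 6×11053 + 4788
11053 = 2×4788 + 1477
4788 = 3×1477 + 357
1477 = 4×357 + 49
357 = 7×49 + 14
49 = 3×14 + 7
14 = 2×7 + 0
Since gcd = 7 > 1, 71106 is not a unit mod 224371.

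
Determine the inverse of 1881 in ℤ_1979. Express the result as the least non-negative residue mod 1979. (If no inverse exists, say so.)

gcd(1979, 1881) by repeated division:
1979 = 1×1881 + 98
1881 = 19×98 + 19
98 = 5×19 + 3
19 = 6×3 + 1
3 = 3×1 + 0
Since gcd(1881, 1979) = 1, back-substitute to write 1 as a combination:
1 = 19 − 6·3
1 = −6·98 + 31·19
1 = 31·1881 − 595·98
1 = −595·1979 + 626·1881
So 1881·626 ≡ 1 (mod 1979).

626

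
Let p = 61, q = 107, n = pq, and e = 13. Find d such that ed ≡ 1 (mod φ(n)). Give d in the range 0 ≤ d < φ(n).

φ(n) = (p−1)(q−1) = 60·106 = 6360.
Need d with 13·d ≡ 1 (mod 6360). Apply the extended Euclidean algorithm:
6360 = 489·13 + 3
13 = 4·3 + 1
3 = 3·1 + 0
Back-substitute:
1 = 13 − 4·3
1 = −4·6360 + 1957·13
So 13·1957 ≡ 1 (mod 6360), hence d = 1957.

1957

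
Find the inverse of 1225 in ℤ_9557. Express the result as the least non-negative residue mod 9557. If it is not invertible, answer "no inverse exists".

6686

Run Euclid on (9557, 1225):
9557 = 7*1225 + 982
1225 = 1*982 + 243
982 = 4*243 + 10
243 = 24*10 + 3
10 = 3*3 + 1
3 = 3*1 + 0
gcd = 1, so the inverse exists. Back-substitute:
1 = 10 − 3·3
1 = −3·243 + 73·10
1 = 73·982 − 295·243
1 = −295·1225 + 368·982
1 = 368·9557 − 2871·1225
Thus 1225·(-2871) ≡ 1 (mod 9557); reducing, -2871 mod 9557 = 6686.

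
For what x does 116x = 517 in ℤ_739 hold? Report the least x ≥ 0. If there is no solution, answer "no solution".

First find gcd(116, 739):
739 = 6·116 + 43
116 = 2·43 + 30
43 = 1·30 + 13
30 = 2·13 + 4
13 = 3·4 + 1
4 = 4·1 + 0
gcd = 1, so a unique solution mod 739 exists.
Back-substitute for the Bézout coefficients:
1 = 13 − 3·4
1 = −3·30 + 7·13
1 = 7·43 − 10·30
1 = −10·116 + 27·43
1 = 27·739 − 172·116
So 116·(-172) ≡ 1 (mod 739), giving 116⁻¹ ≡ 567.
x ≡ 116⁻¹·517 ≡ 567·517 ≡ 495 (mod 739).

495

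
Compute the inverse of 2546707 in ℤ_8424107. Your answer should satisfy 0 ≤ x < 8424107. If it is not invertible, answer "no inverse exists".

606063

gcd(8424107, 2546707) by repeated division:
8424107 = 3·2546707 + 783986
2546707 = 3·783986 + 194749
783986 = 4·194749 + 4990
194749 = 39·4990 + 139
4990 = 35·139 + 125
139 = 1·125 + 14
125 = 8·14 + 13
14 = 1·13 + 1
13 = 13·1 + 0
gcd = 1, so the inverse exists. Back-substitute:
1 = 14 − 13
1 = −125 + 9·14
1 = 9·139 − 10·125
1 = −10·4990 + 359·139
1 = 359·194749 − 14011·4990
1 = −14011·783986 + 56403·194749
1 = 56403·2546707 − 183220·783986
1 = −183220·8424107 + 606063·2546707
So 2546707·606063 ≡ 1 (mod 8424107).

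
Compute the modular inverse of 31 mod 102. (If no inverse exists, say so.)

79

Run Euclid on (102, 31):
102 = 3×31 + 9
31 = 3×9 + 4
9 = 2×4 + 1
4 = 4×1 + 0
gcd = 1, so the inverse exists. Back-substitute:
1 = 9 − 2·4
1 = −2·31 + 7·9
1 = 7·102 − 23·31
So 31·(-23) ≡ 1 (mod 102), and -23 ≡ 79 (mod 102).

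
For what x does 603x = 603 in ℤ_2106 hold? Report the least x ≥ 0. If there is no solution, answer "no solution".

First find gcd(603, 2106):
2106 = 3*603 + 297
603 = 2*297 + 9
297 = 33*9 + 0
gcd = 9 and 9 | 603, so solutions exist. Divide through by 9: 67x ≡ 67 (mod 234).
Now find 67⁻¹ mod 234:
234 = 3·67 + 33
67 = 2·33 + 1
33 = 33·1 + 0
Back-substitute:
1 = 67 − 2·33
1 = −2·234 + 7·67
So 67⁻¹ ≡ 7 (mod 234).
Then x ≡ 7·67 ≡ 1 (mod 234); the smallest non-negative solution is x = 1.

1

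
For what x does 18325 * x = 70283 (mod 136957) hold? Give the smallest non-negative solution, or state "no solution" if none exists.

66939

First find gcd(18325, 136957):
136957 = 7×18325 + 8682
18325 = 2×8682 + 961
8682 = 9×961 + 33
961 = 29×33 + 4
33 = 8×4 + 1
4 = 4×1 + 0
gcd = 1, so a unique solution mod 136957 exists.
Back-substitute for the Bézout coefficients:
1 = 33 − 8·4
1 = −8·961 + 233·33
1 = 233·8682 − 2105·961
1 = −2105·18325 + 4443·8682
1 = 4443·136957 − 33206·18325
So 18325·(-33206) ≡ 1 (mod 136957), giving 18325⁻¹ ≡ 103751.
x ≡ 18325⁻¹·70283 ≡ 103751·70283 ≡ 66939 (mod 136957).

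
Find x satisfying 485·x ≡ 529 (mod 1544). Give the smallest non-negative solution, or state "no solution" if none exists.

173

First find gcd(485, 1544):
1544 = 3·485 + 89
485 = 5·89 + 40
89 = 2·40 + 9
40 = 4·9 + 4
9 = 2·4 + 1
4 = 4·1 + 0
gcd = 1, so a unique solution mod 1544 exists.
Back-substitute for the Bézout coefficients:
1 = 9 − 2·4
1 = −2·40 + 9·9
1 = 9·89 − 20·40
1 = −20·485 + 109·89
1 = 109·1544 − 347·485
So 485·(-347) ≡ 1 (mod 1544), giving 485⁻¹ ≡ 1197.
x ≡ 485⁻¹·529 ≡ 1197·529 ≡ 173 (mod 1544).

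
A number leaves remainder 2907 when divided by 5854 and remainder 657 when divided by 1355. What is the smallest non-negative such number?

Write x = 2907 + 5854·k. Then 5854·k ≡ 657 − 2907 ≡ 460 (mod 1355).
Need 5854⁻¹ mod 1355. Extended Euclid on (1355, 434):
1355 = 3·434 + 53
434 = 8·53 + 10
53 = 5·10 + 3
10 = 3·3 + 1
3 = 3·1 + 0
Back-substitute:
1 = 10 − 3·3
1 = −3·53 + 16·10
1 = 16·434 − 131·53
1 = −131·1355 + 409·434
5854⁻¹ ≡ 409 (mod 1355), so k ≡ 409·460 ≡ 1150 (mod 1355).
x = 2907 + 5854·1150 = 6735007.

6735007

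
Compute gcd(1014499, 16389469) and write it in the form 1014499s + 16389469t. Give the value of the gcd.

1

Euclidean algorithm:
16389469 = 16*1014499 + 157485
1014499 = 6*157485 + 69589
157485 = 2*69589 + 18307
69589 = 3*18307 + 14668
18307 = 1*14668 + 3639
14668 = 4*3639 + 112
3639 = 32*112 + 55
112 = 2*55 + 2
55 = 27*2 + 1
2 = 2*1 + 0
gcd(1014499, 16389469) = 1.
Express as a combination:
1 = 55 − 27·2
1 = −27·112 + 55·55
1 = 55·3639 − 1787·112
1 = −1787·14668 + 7203·3639
1 = 7203·18307 − 8990·14668
1 = −8990·69589 + 34173·18307
1 = 34173·157485 − 77336·69589
1 = −77336·1014499 + 498189·157485
1 = 498189·16389469 − 8048360·1014499
So 1 = (498189)·16389469 + (-8048360)·1014499.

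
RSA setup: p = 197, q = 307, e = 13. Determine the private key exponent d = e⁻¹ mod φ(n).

50749

φ(n) = (p−1)(q−1) = 196·306 = 59976.
Need d with 13·d ≡ 1 (mod 59976). Apply the extended Euclidean algorithm:
59976 = 4613×13 + 7
13 = 1×7 + 6
7 = 1×6 + 1
6 = 6×1 + 0
Back-substitute:
1 = 7 − 6
1 = −13 + 2·7
1 = 2·59976 − 9227·13
So 13·(-9227) ≡ 1 (mod 59976), hence d ≡ -9227 ≡ 50749 (mod 59976).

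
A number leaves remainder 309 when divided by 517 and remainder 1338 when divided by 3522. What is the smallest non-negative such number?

Write x = 309 + 517·k. Then 517·k ≡ 1338 − 309 ≡ 1029 (mod 3522).
Need 517⁻¹ mod 3522. Extended Euclid on (3522, 517):
3522 = 6·517 + 420
517 = 1·420 + 97
420 = 4·97 + 32
97 = 3·32 + 1
32 = 32·1 + 0
Back-substitute:
1 = 97 − 3·32
1 = −3·420 + 13·97
1 = 13·517 − 16·420
1 = −16·3522 + 109·517
517⁻¹ ≡ 109 (mod 3522), so k ≡ 109·1029 ≡ 2979 (mod 3522).
x = 309 + 517·2979 = 1540452.

1540452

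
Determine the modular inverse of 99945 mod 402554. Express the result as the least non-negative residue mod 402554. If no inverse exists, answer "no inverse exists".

19881

Run Euclid on (402554, 99945):
402554 = 4×99945 + 2774
99945 = 36×2774 + 81
2774 = 34×81 + 20
81 = 4×20 + 1
20 = 20×1 + 0
The gcd is 1. Working backward:
1 = 81 − 4·20
1 = −4·2774 + 137·81
1 = 137·99945 − 4936·2774
1 = −4936·402554 + 19881·99945
So 99945·19881 ≡ 1 (mod 402554).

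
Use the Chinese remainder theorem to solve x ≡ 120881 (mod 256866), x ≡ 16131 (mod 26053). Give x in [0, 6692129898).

113398787

Write x = 120881 + 256866·k. Then 256866·k ≡ 16131 − 120881 ≡ 25515 (mod 26053).
Need 256866⁻¹ mod 26053. Extended Euclid on (26053, 22389):
26053 = 1*22389 + 3664
22389 = 6*3664 + 405
3664 = 9*405 + 19
405 = 21*19 + 6
19 = 3*6 + 1
6 = 6*1 + 0
Back-substitute:
1 = 19 − 3·6
1 = −3·405 + 64·19
1 = 64·3664 − 579·405
1 = −579·22389 + 3538·3664
1 = 3538·26053 − 4117·22389
256866⁻¹ ≡ 21936 (mod 26053), so k ≡ 21936·25515 ≡ 441 (mod 26053).
x = 120881 + 256866·441 = 113398787.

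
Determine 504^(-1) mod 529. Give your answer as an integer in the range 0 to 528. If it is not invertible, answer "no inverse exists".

Extended Euclidean algorithm:
529 = 1·504 + 25
504 = 20·25 + 4
25 = 6·4 + 1
4 = 4·1 + 0
Since gcd(504, 529) = 1, back-substitute to write 1 as a combination:
1 = 25 − 6·4
1 = −6·504 + 121·25
1 = 121·529 − 127·504
Hence 504⁻¹ ≡ -127 ≡ 402 (mod 529).

402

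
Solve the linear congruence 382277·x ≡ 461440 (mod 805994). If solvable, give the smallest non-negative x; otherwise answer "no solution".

First find gcd(382277, 805994):
805994 = 2*382277 + 41440
382277 = 9*41440 + 9317
41440 = 4*9317 + 4172
9317 = 2*4172 + 973
4172 = 4*973 + 280
973 = 3*280 + 133
280 = 2*133 + 14
133 = 9*14 + 7
14 = 2*7 + 0
gcd = 7 and 7 | 461440, so solutions exist. Divide through by 7: 54611x ≡ 65920 (mod 115142).
Now find 54611⁻¹ mod 115142:
115142 = 2×54611 + 5920
54611 = 9×5920 + 1331
5920 = 4×1331 + 596
1331 = 2×596 + 139
596 = 4×139 + 40
139 = 3×40 + 19
40 = 2×19 + 2
19 = 9×2 + 1
2 = 2×1 + 0
Back-substitute:
1 = 19 − 9·2
1 = −9·40 + 19·19
1 = 19·139 − 66·40
1 = −66·596 + 283·139
1 = 283·1331 − 632·596
1 = −632·5920 + 2811·1331
1 = 2811·54611 − 25931·5920
1 = −25931·115142 + 54673·54611
So 54611⁻¹ ≡ 54673 (mod 115142).
Then x ≡ 54673·65920 ≡ 99560 (mod 115142); the smallest non-negative solution is x = 99560.

99560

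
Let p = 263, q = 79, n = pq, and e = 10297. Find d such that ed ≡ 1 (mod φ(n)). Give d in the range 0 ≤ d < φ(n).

15133

φ(n) = (p−1)(q−1) = 262·78 = 20436.
Need d with 10297·d ≡ 1 (mod 20436). Apply the extended Euclidean algorithm:
20436 = 1*10297 + 10139
10297 = 1*10139 + 158
10139 = 64*158 + 27
158 = 5*27 + 23
27 = 1*23 + 4
23 = 5*4 + 3
4 = 1*3 + 1
3 = 3*1 + 0
Back-substitute:
1 = 4 − 3
1 = −23 + 6·4
1 = 6·27 − 7·23
1 = −7·158 + 41·27
1 = 41·10139 − 2631·158
1 = −2631·10297 + 2672·10139
1 = 2672·20436 − 5303·10297
So 10297·(-5303) ≡ 1 (mod 20436), hence d ≡ -5303 ≡ 15133 (mod 20436).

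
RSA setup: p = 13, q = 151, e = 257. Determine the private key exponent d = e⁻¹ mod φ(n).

φ(n) = (p−1)(q−1) = 12·150 = 1800.
Need d with 257·d ≡ 1 (mod 1800). Apply the extended Euclidean algorithm:
1800 = 7·257 + 1
257 = 257·1 + 0
Back-substitute:
1 = 1800 − 7·257
So 257·(-7) ≡ 1 (mod 1800), hence d ≡ -7 ≡ 1793 (mod 1800).

1793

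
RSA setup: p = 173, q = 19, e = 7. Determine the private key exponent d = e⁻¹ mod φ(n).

φ(n) = (p−1)(q−1) = 172·18 = 3096.
Need d with 7·d ≡ 1 (mod 3096). Apply the extended Euclidean algorithm:
3096 = 442*7 + 2
7 = 3*2 + 1
2 = 2*1 + 0
Back-substitute:
1 = 7 − 3·2
1 = −3·3096 + 1327·7
So 7·1327 ≡ 1 (mod 3096), hence d = 1327.

1327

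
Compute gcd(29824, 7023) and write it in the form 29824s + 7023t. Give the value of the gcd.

1

Repeated division:
29824 = 4·7023 + 1732
7023 = 4·1732 + 95
1732 = 18·95 + 22
95 = 4·22 + 7
22 = 3·7 + 1
7 = 7·1 + 0
gcd(29824, 7023) = 1.
Working backward:
1 = 22 − 3·7
1 = −3·95 + 13·22
1 = 13·1732 − 237·95
1 = −237·7023 + 961·1732
1 = 961·29824 − 4081·7023
So 1 = (961)·29824 + (-4081)·7023.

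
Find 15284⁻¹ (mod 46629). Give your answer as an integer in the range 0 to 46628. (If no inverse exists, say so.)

10382

Run Euclid on (46629, 15284):
46629 = 3×15284 + 777
15284 = 19×777 + 521
777 = 1×521 + 256
521 = 2×256 + 9
256 = 28×9 + 4
9 = 2×4 + 1
4 = 4×1 + 0
The gcd is 1. Working backward:
1 = 9 − 2·4
1 = −2·256 + 57·9
1 = 57·521 − 116·256
1 = −116·777 + 173·521
1 = 173·15284 − 3403·777
1 = −3403·46629 + 10382·15284
So 15284·10382 ≡ 1 (mod 46629).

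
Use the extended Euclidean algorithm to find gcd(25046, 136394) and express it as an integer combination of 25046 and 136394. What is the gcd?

Apply Euclid's algorithm to 136394 and 25046:
136394 = 5*25046 + 11164
25046 = 2*11164 + 2718
11164 = 4*2718 + 292
2718 = 9*292 + 90
292 = 3*90 + 22
90 = 4*22 + 2
22 = 11*2 + 0
gcd(25046, 136394) = 2.
Express as a combination:
2 = 90 − 4·22
2 = −4·292 + 13·90
2 = 13·2718 − 121·292
2 = −121·11164 + 497·2718
2 = 497·25046 − 1115·11164
2 = −1115·136394 + 6072·25046
So 2 = (-1115)·136394 + (6072)·25046.

2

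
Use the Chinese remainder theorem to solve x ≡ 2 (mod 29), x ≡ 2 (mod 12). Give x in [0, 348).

2

Write x = 2 + 29·k. Then 29·k ≡ 2 − 2 ≡ 0 (mod 12).
Need 29⁻¹ mod 12. Extended Euclid on (12, 5):
12 = 2·5 + 2
5 = 2·2 + 1
2 = 2·1 + 0
Back-substitute:
1 = 5 − 2·2
1 = −2·12 + 5·5
29⁻¹ ≡ 5 (mod 12), so k ≡ 5·0 ≡ 0 (mod 12).
x = 2 + 29·0 = 2.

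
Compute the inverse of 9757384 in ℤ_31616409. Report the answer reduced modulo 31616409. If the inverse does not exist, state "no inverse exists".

Extended Euclidean algorithm:
31616409 = 3*9757384 + 2344257
9757384 = 4*2344257 + 380356
2344257 = 6*380356 + 62121
380356 = 6*62121 + 7630
62121 = 8*7630 + 1081
7630 = 7*1081 + 63
1081 = 17*63 + 10
63 = 6*10 + 3
10 = 3*3 + 1
3 = 3*1 + 0
The gcd is 1. Working backward:
1 = 10 − 3·3
1 = −3·63 + 19·10
1 = 19·1081 − 326·63
1 = −326·7630 + 2301·1081
1 = 2301·62121 − 18734·7630
1 = −18734·380356 + 114705·62121
1 = 114705·2344257 − 706964·380356
1 = −706964·9757384 + 2942561·2344257
1 = 2942561·31616409 − 9534647·9757384
So 9757384·(-9534647) ≡ 1 (mod 31616409), and -9534647 ≡ 22081762 (mod 31616409).

22081762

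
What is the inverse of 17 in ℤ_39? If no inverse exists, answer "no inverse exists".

gcd(39, 17) by repeated division:
39 = 2·17 + 5
17 = 3·5 + 2
5 = 2·2 + 1
2 = 2·1 + 0
The gcd is 1. Working backward:
1 = 5 − 2·2
1 = −2·17 + 7·5
1 = 7·39 − 16·17
So 17·(-16) ≡ 1 (mod 39), and -16 ≡ 23 (mod 39).

23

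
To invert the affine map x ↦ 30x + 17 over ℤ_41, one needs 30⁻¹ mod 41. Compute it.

26

Apply the Euclidean algorithm to 41 and 30:
41 = 1·30 + 11
30 = 2·11 + 8
11 = 1·8 + 3
8 = 2·3 + 2
3 = 1·2 + 1
2 = 2·1 + 0
gcd = 1, so the inverse exists. Back-substitute:
1 = 3 − 2
1 = −8 + 3·3
1 = 3·11 − 4·8
1 = −4·30 + 11·11
1 = 11·41 − 15·30
So 30·(-15) ≡ 1 (mod 41), and -15 ≡ 26 (mod 41).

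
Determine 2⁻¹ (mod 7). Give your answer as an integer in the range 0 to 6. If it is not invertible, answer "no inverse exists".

Run Euclid on (7, 2):
7 = 3*2 + 1
2 = 2*1 + 0
Since gcd(2, 7) = 1, back-substitute to write 1 as a combination:
1 = 7 − 3·2
So 2·(-3) ≡ 1 (mod 7), and -3 ≡ 4 (mod 7).

4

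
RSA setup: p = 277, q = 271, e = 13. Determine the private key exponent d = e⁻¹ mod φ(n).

φ(n) = (p−1)(q−1) = 276·270 = 74520.
Need d with 13·d ≡ 1 (mod 74520). Apply the extended Euclidean algorithm:
74520 = 5732·13 + 4
13 = 3·4 + 1
4 = 4·1 + 0
Back-substitute:
1 = 13 − 3·4
1 = −3·74520 + 17197·13
So 13·17197 ≡ 1 (mod 74520), hence d = 17197.

17197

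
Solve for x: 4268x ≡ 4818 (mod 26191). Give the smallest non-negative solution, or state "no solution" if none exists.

1388

First find gcd(4268, 26191):
26191 = 6·4268 + 583
4268 = 7·583 + 187
583 = 3·187 + 22
187 = 8·22 + 11
22 = 2·11 + 0
gcd = 11 and 11 | 4818, so solutions exist. Divide through by 11: 388x ≡ 438 (mod 2381).
Now find 388⁻¹ mod 2381:
2381 = 6×388 + 53
388 = 7×53 + 17
53 = 3×17 + 2
17 = 8×2 + 1
2 = 2×1 + 0
Back-substitute:
1 = 17 − 8·2
1 = −8·53 + 25·17
1 = 25·388 − 183·53
1 = −183·2381 + 1123·388
So 388⁻¹ ≡ 1123 (mod 2381).
Then x ≡ 1123·438 ≡ 1388 (mod 2381); the smallest non-negative solution is x = 1388.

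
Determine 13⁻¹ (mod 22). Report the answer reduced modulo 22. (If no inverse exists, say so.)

Apply the Euclidean algorithm to 22 and 13:
22 = 1*13 + 9
13 = 1*9 + 4
9 = 2*4 + 1
4 = 4*1 + 0
gcd = 1, so the inverse exists. Back-substitute:
1 = 9 − 2·4
1 = −2·13 + 3·9
1 = 3·22 − 5·13
Hence 13⁻¹ ≡ -5 ≡ 17 (mod 22).

17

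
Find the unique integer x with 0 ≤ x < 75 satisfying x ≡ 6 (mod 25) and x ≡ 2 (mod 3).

56

Write x = 6 + 25·k. Then 25·k ≡ 2 − 6 ≡ 2 (mod 3).
Need 25⁻¹ mod 3. Extended Euclid on (3, 1):
3 = 3*1 + 0
25⁻¹ ≡ 1 (mod 3), so k ≡ 1·2 ≡ 2 (mod 3).
x = 6 + 25·2 = 56.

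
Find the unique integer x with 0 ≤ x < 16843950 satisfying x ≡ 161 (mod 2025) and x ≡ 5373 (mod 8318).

14487011

Write x = 161 + 2025·k. Then 2025·k ≡ 5373 − 161 ≡ 5212 (mod 8318).
Need 2025⁻¹ mod 8318. Extended Euclid on (8318, 2025):
8318 = 4*2025 + 218
2025 = 9*218 + 63
218 = 3*63 + 29
63 = 2*29 + 5
29 = 5*5 + 4
5 = 1*4 + 1
4 = 4*1 + 0
Back-substitute:
1 = 5 − 4
1 = −29 + 6·5
1 = 6·63 − 13·29
1 = −13·218 + 45·63
1 = 45·2025 − 418·218
1 = −418·8318 + 1717·2025
2025⁻¹ ≡ 1717 (mod 8318), so k ≡ 1717·5212 ≡ 7154 (mod 8318).
x = 161 + 2025·7154 = 14487011.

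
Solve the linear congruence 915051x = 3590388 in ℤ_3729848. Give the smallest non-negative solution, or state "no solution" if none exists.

First find gcd(915051, 3729848):
3729848 = 4*915051 + 69644
915051 = 13*69644 + 9679
69644 = 7*9679 + 1891
9679 = 5*1891 + 224
1891 = 8*224 + 99
224 = 2*99 + 26
99 = 3*26 + 21
26 = 1*21 + 5
21 = 4*5 + 1
5 = 5*1 + 0
gcd = 1, so a unique solution mod 3729848 exists.
Back-substitute for the Bézout coefficients:
1 = 21 − 4·5
1 = −4·26 + 5·21
1 = 5·99 − 19·26
1 = −19·224 + 43·99
1 = 43·1891 − 363·224
1 = −363·9679 + 1858·1891
1 = 1858·69644 − 13369·9679
1 = −13369·915051 + 175655·69644
1 = 175655·3729848 − 715989·915051
So 915051·(-715989) ≡ 1 (mod 3729848), giving 915051⁻¹ ≡ 3013859.
x ≡ 915051⁻¹·3590388 ≡ 3013859·3590388 ≡ 65132 (mod 3729848).

65132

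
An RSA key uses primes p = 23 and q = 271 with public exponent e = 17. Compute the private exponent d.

φ(n) = (p−1)(q−1) = 22·270 = 5940.
Need d with 17·d ≡ 1 (mod 5940). Apply the extended Euclidean algorithm:
5940 = 349·17 + 7
17 = 2·7 + 3
7 = 2·3 + 1
3 = 3·1 + 0
Back-substitute:
1 = 7 − 2·3
1 = −2·17 + 5·7
1 = 5·5940 − 1747·17
So 17·(-1747) ≡ 1 (mod 5940), hence d ≡ -1747 ≡ 4193 (mod 5940).

4193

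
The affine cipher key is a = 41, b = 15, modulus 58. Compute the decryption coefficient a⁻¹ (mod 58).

17

gcd(58, 41) by repeated division:
58 = 1*41 + 17
41 = 2*17 + 7
17 = 2*7 + 3
7 = 2*3 + 1
3 = 3*1 + 0
gcd = 1, so the inverse exists. Back-substitute:
1 = 7 − 2·3
1 = −2·17 + 5·7
1 = 5·41 − 12·17
1 = −12·58 + 17·41
So 41·17 ≡ 1 (mod 58).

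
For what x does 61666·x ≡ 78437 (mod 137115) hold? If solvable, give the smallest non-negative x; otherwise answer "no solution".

no solution

gcd(61666, 137115):
137115 = 2·61666 + 13783
61666 = 4·13783 + 6534
13783 = 2·6534 + 715
6534 = 9·715 + 99
715 = 7·99 + 22
99 = 4·22 + 11
22 = 2·11 + 0
gcd = 11, but 11 ∤ 78437, so the congruence has no solution.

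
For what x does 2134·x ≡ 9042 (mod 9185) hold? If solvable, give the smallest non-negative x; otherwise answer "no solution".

383

First find gcd(2134, 9185):
9185 = 4·2134 + 649
2134 = 3·649 + 187
649 = 3·187 + 88
187 = 2·88 + 11
88 = 8·11 + 0
gcd = 11 and 11 | 9042, so solutions exist. Divide through by 11: 194x ≡ 822 (mod 835).
Now find 194⁻¹ mod 835:
835 = 4·194 + 59
194 = 3·59 + 17
59 = 3·17 + 8
17 = 2·8 + 1
8 = 8·1 + 0
Back-substitute:
1 = 17 − 2·8
1 = −2·59 + 7·17
1 = 7·194 − 23·59
1 = −23·835 + 99·194
So 194⁻¹ ≡ 99 (mod 835).
Then x ≡ 99·822 ≡ 383 (mod 835); the smallest non-negative solution is x = 383.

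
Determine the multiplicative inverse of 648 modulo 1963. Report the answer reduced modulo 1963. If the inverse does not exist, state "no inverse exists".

1033

gcd(1963, 648) by repeated division:
1963 = 3·648 + 19
648 = 34·19 + 2
19 = 9·2 + 1
2 = 2·1 + 0
gcd = 1, so the inverse exists. Back-substitute:
1 = 19 − 9·2
1 = −9·648 + 307·19
1 = 307·1963 − 930·648
Hence 648⁻¹ ≡ -930 ≡ 1033 (mod 1963).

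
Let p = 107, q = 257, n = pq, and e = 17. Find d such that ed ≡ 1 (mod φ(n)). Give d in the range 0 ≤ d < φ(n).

6385

φ(n) = (p−1)(q−1) = 106·256 = 27136.
Need d with 17·d ≡ 1 (mod 27136). Apply the extended Euclidean algorithm:
27136 = 1596×17 + 4
17 = 4×4 + 1
4 = 4×1 + 0
Back-substitute:
1 = 17 − 4·4
1 = −4·27136 + 6385·17
So 17·6385 ≡ 1 (mod 27136), hence d = 6385.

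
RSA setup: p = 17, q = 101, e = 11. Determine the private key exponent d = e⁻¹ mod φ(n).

φ(n) = (p−1)(q−1) = 16·100 = 1600.
Need d with 11·d ≡ 1 (mod 1600). Apply the extended Euclidean algorithm:
1600 = 145×11 + 5
11 = 2×5 + 1
5 = 5×1 + 0
Back-substitute:
1 = 11 − 2·5
1 = −2·1600 + 291·11
So 11·291 ≡ 1 (mod 1600), hence d = 291.

291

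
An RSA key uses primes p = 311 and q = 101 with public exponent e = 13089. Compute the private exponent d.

24809

φ(n) = (p−1)(q−1) = 310·100 = 31000.
Need d with 13089·d ≡ 1 (mod 31000). Apply the extended Euclidean algorithm:
31000 = 2×13089 + 4822
13089 = 2×4822 + 3445
4822 = 1×3445 + 1377
3445 = 2×1377 + 691
1377 = 1×691 + 686
691 = 1×686 + 5
686 = 137×5 + 1
5 = 5×1 + 0
Back-substitute:
1 = 686 − 137·5
1 = −137·691 + 138·686
1 = 138·1377 − 275·691
1 = −275·3445 + 688·1377
1 = 688·4822 − 963·3445
1 = −963·13089 + 2614·4822
1 = 2614·31000 − 6191·13089
So 13089·(-6191) ≡ 1 (mod 31000), hence d ≡ -6191 ≡ 24809 (mod 31000).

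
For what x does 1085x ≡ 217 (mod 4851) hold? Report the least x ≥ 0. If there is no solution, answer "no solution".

416

First find gcd(1085, 4851):
4851 = 4·1085 + 511
1085 = 2·511 + 63
511 = 8·63 + 7
63 = 9·7 + 0
gcd = 7 and 7 | 217, so solutions exist. Divide through by 7: 155x ≡ 31 (mod 693).
Now find 155⁻¹ mod 693:
693 = 4*155 + 73
155 = 2*73 + 9
73 = 8*9 + 1
9 = 9*1 + 0
Back-substitute:
1 = 73 − 8·9
1 = −8·155 + 17·73
1 = 17·693 − 76·155
So 155·(-76) ≡ 1 (mod 693), i.e. 155⁻¹ ≡ 617.
Then x ≡ 617·31 ≡ 416 (mod 693); the smallest non-negative solution is x = 416.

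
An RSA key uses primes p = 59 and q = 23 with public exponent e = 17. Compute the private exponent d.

1201

φ(n) = (p−1)(q−1) = 58·22 = 1276.
Need d with 17·d ≡ 1 (mod 1276). Apply the extended Euclidean algorithm:
1276 = 75·17 + 1
17 = 17·1 + 0
Back-substitute:
1 = 1276 − 75·17
So 17·(-75) ≡ 1 (mod 1276), hence d ≡ -75 ≡ 1201 (mod 1276).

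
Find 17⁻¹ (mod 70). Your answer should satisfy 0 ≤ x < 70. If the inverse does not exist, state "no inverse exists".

gcd(70, 17) by repeated division:
70 = 4×17 + 2
17 = 8×2 + 1
2 = 2×1 + 0
gcd = 1, so the inverse exists. Back-substitute:
1 = 17 − 8·2
1 = −8·70 + 33·17
So 17·33 ≡ 1 (mod 70).

33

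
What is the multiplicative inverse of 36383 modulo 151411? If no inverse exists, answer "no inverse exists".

104718

Apply the Euclidean algorithm to 151411 and 36383:
151411 = 4·36383 + 5879
36383 = 6·5879 + 1109
5879 = 5·1109 + 334
1109 = 3·334 + 107
334 = 3·107 + 13
107 = 8·13 + 3
13 = 4·3 + 1
3 = 3·1 + 0
Since gcd(36383, 151411) = 1, back-substitute to write 1 as a combination:
1 = 13 − 4·3
1 = −4·107 + 33·13
1 = 33·334 − 103·107
1 = −103·1109 + 342·334
1 = 342·5879 − 1813·1109
1 = −1813·36383 + 11220·5879
1 = 11220·151411 − 46693·36383
Thus 36383·(-46693) ≡ 1 (mod 151411); reducing, -46693 mod 151411 = 104718.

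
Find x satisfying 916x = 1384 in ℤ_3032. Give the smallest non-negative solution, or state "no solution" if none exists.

690

First find gcd(916, 3032):
3032 = 3×916 + 284
916 = 3×284 + 64
284 = 4×64 + 28
64 = 2×28 + 8
28 = 3×8 + 4
8 = 2×4 + 0
gcd = 4 and 4 | 1384, so solutions exist. Divide through by 4: 229x ≡ 346 (mod 758).
Now find 229⁻¹ mod 758:
758 = 3*229 + 71
229 = 3*71 + 16
71 = 4*16 + 7
16 = 2*7 + 2
7 = 3*2 + 1
2 = 2*1 + 0
Back-substitute:
1 = 7 − 3·2
1 = −3·16 + 7·7
1 = 7·71 − 31·16
1 = −31·229 + 100·71
1 = 100·758 − 331·229
So 229·(-331) ≡ 1 (mod 758), i.e. 229⁻¹ ≡ 427.
Then x ≡ 427·346 ≡ 690 (mod 758); the smallest non-negative solution is x = 690.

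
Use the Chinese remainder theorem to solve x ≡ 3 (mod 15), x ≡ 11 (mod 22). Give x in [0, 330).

Write x = 3 + 15·k. Then 15·k ≡ 11 − 3 ≡ 8 (mod 22).
Need 15⁻¹ mod 22. Extended Euclid on (22, 15):
22 = 1·15 + 7
15 = 2·7 + 1
7 = 7·1 + 0
Back-substitute:
1 = 15 − 2·7
1 = −2·22 + 3·15
15⁻¹ ≡ 3 (mod 22), so k ≡ 3·8 ≡ 2 (mod 22).
x = 3 + 15·2 = 33.

33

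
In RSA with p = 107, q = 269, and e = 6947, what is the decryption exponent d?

φ(n) = (p−1)(q−1) = 106·268 = 28408.
Need d with 6947·d ≡ 1 (mod 28408). Apply the extended Euclidean algorithm:
28408 = 4×6947 + 620
6947 = 11×620 + 127
620 = 4×127 + 112
127 = 1×112 + 15
112 = 7×15 + 7
15 = 2×7 + 1
7 = 7×1 + 0
Back-substitute:
1 = 15 − 2·7
1 = −2·112 + 15·15
1 = 15·127 − 17·112
1 = −17·620 + 83·127
1 = 83·6947 − 930·620
1 = −930·28408 + 3803·6947
So 6947·3803 ≡ 1 (mod 28408), hence d = 3803.

3803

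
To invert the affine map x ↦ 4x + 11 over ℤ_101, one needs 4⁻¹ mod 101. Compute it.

Extended Euclidean algorithm:
101 = 25×4 + 1
4 = 4×1 + 0
Since gcd(4, 101) = 1, back-substitute to write 1 as a combination:
1 = 101 − 25·4
Hence 4⁻¹ ≡ -25 ≡ 76 (mod 101).

76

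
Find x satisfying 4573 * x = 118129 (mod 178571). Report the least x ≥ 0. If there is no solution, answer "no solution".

First find gcd(4573, 178571):
178571 = 39×4573 + 224
4573 = 20×224 + 93
224 = 2×93 + 38
93 = 2×38 + 17
38 = 2×17 + 4
17 = 4×4 + 1
4 = 4×1 + 0
gcd = 1, so a unique solution mod 178571 exists.
Back-substitute for the Bézout coefficients:
1 = 17 − 4·4
1 = −4·38 + 9·17
1 = 9·93 − 22·38
1 = −22·224 + 53·93
1 = 53·4573 − 1082·224
1 = −1082·178571 + 42251·4573
So 4573·(42251) ≡ 1 (mod 178571), giving 4573⁻¹ ≡ 42251.
x ≡ 4573⁻¹·118129 ≡ 42251·118129 ≡ 8929 (mod 178571).

8929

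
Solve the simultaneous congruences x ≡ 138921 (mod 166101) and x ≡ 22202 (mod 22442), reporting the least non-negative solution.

3159878244

Write x = 138921 + 166101·k. Then 166101·k ≡ 22202 − 138921 ≡ 17933 (mod 22442).
Need 166101⁻¹ mod 22442. Extended Euclid on (22442, 9007):
22442 = 2·9007 + 4428
9007 = 2·4428 + 151
4428 = 29·151 + 49
151 = 3·49 + 4
49 = 12·4 + 1
4 = 4·1 + 0
Back-substitute:
1 = 49 − 12·4
1 = −12·151 + 37·49
1 = 37·4428 − 1085·151
1 = −1085·9007 + 2207·4428
1 = 2207·22442 − 5499·9007
166101⁻¹ ≡ 16943 (mod 22442), so k ≡ 16943·17933 ≡ 19023 (mod 22442).
x = 138921 + 166101·19023 = 3159878244.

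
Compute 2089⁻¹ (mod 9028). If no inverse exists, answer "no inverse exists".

Run Euclid on (9028, 2089):
9028 = 4*2089 + 672
2089 = 3*672 + 73
672 = 9*73 + 15
73 = 4*15 + 13
15 = 1*13 + 2
13 = 6*2 + 1
2 = 2*1 + 0
Since gcd(2089, 9028) = 1, back-substitute to write 1 as a combination:
1 = 13 − 6·2
1 = −6·15 + 7·13
1 = 7·73 − 34·15
1 = −34·672 + 313·73
1 = 313·2089 − 973·672
1 = −973·9028 + 4205·2089
So 2089·4205 ≡ 1 (mod 9028).

4205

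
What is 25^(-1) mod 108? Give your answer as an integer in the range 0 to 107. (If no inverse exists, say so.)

Run Euclid on (108, 25):
108 = 4×25 + 8
25 = 3×8 + 1
8 = 8×1 + 0
The gcd is 1. Working backward:
1 = 25 − 3·8
1 = −3·108 + 13·25
So 25·13 ≡ 1 (mod 108).

13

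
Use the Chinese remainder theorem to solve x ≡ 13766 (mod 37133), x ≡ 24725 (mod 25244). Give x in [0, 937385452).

Write x = 13766 + 37133·k. Then 37133·k ≡ 24725 − 13766 ≡ 10959 (mod 25244).
Need 37133⁻¹ mod 25244. Extended Euclid on (25244, 11889):
25244 = 2*11889 + 1466
11889 = 8*1466 + 161
1466 = 9*161 + 17
161 = 9*17 + 8
17 = 2*8 + 1
8 = 8*1 + 0
Back-substitute:
1 = 17 − 2·8
1 = −2·161 + 19·17
1 = 19·1466 − 173·161
1 = −173·11889 + 1403·1466
1 = 1403·25244 − 2979·11889
37133⁻¹ ≡ 22265 (mod 25244), so k ≡ 22265·10959 ≡ 18875 (mod 25244).
x = 13766 + 37133·18875 = 700899141.

700899141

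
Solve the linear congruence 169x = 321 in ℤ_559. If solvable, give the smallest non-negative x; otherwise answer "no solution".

gcd(169, 559):
559 = 3×169 + 52
169 = 3×52 + 13
52 = 4×13 + 0
gcd = 13, but 13 ∤ 321, so the congruence has no solution.

no solution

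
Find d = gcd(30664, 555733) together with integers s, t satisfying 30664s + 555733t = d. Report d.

1

Apply Euclid's algorithm to 555733 and 30664:
555733 = 18·30664 + 3781
30664 = 8·3781 + 416
3781 = 9·416 + 37
416 = 11·37 + 9
37 = 4·9 + 1
9 = 9·1 + 0
gcd(30664, 555733) = 1.
Back-substituting:
1 = 37 − 4·9
1 = −4·416 + 45·37
1 = 45·3781 − 409·416
1 = −409·30664 + 3317·3781
1 = 3317·555733 − 60115·30664
So 1 = (3317)·555733 + (-60115)·30664.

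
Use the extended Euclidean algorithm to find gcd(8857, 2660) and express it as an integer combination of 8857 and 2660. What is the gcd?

Repeated division:
8857 = 3*2660 + 877
2660 = 3*877 + 29
877 = 30*29 + 7
29 = 4*7 + 1
7 = 7*1 + 0
gcd(8857, 2660) = 1.
Back-substituting:
1 = 29 − 4·7
1 = −4·877 + 121·29
1 = 121·2660 − 367·877
1 = −367·8857 + 1222·2660
So 1 = (-367)·8857 + (1222)·2660.

1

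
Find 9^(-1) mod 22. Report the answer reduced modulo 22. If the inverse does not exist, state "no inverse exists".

5

Apply the Euclidean algorithm to 22 and 9:
22 = 2*9 + 4
9 = 2*4 + 1
4 = 4*1 + 0
The gcd is 1. Working backward:
1 = 9 − 2·4
1 = −2·22 + 5·9
So 9·5 ≡ 1 (mod 22).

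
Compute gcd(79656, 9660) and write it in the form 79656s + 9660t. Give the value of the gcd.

Apply Euclid's algorithm to 79656 and 9660:
79656 = 8*9660 + 2376
9660 = 4*2376 + 156
2376 = 15*156 + 36
156 = 4*36 + 12
36 = 3*12 + 0
gcd(79656, 9660) = 12.
Working backward:
12 = 156 − 4·36
12 = −4·2376 + 61·156
12 = 61·9660 − 248·2376
12 = −248·79656 + 2045·9660
So 12 = (-248)·79656 + (2045)·9660.

12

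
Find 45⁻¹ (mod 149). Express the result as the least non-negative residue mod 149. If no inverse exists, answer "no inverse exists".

Run Euclid on (149, 45):
149 = 3·45 + 14
45 = 3·14 + 3
14 = 4·3 + 2
3 = 1·2 + 1
2 = 2·1 + 0
The gcd is 1. Working backward:
1 = 3 − 2
1 = −14 + 5·3
1 = 5·45 − 16·14
1 = −16·149 + 53·45
So 45·53 ≡ 1 (mod 149).

53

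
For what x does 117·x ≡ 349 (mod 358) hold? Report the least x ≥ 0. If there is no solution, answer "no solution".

55

First find gcd(117, 358):
358 = 3*117 + 7
117 = 16*7 + 5
7 = 1*5 + 2
5 = 2*2 + 1
2 = 2*1 + 0
gcd = 1, so a unique solution mod 358 exists.
Back-substitute for the Bézout coefficients:
1 = 5 − 2·2
1 = −2·7 + 3·5
1 = 3·117 − 50·7
1 = −50·358 + 153·117
So 117·(153) ≡ 1 (mod 358), giving 117⁻¹ ≡ 153.
x ≡ 117⁻¹·349 ≡ 153·349 ≡ 55 (mod 358).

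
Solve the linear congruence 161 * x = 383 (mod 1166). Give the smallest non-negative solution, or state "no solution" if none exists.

589

First find gcd(161, 1166):
1166 = 7×161 + 39
161 = 4×39 + 5
39 = 7×5 + 4
5 = 1×4 + 1
4 = 4×1 + 0
gcd = 1, so a unique solution mod 1166 exists.
Back-substitute for the Bézout coefficients:
1 = 5 − 4
1 = −39 + 8·5
1 = 8·161 − 33·39
1 = −33·1166 + 239·161
So 161·(239) ≡ 1 (mod 1166), giving 161⁻¹ ≡ 239.
x ≡ 161⁻¹·383 ≡ 239·383 ≡ 589 (mod 1166).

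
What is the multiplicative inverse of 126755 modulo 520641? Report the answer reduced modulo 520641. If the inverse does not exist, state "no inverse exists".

14372

gcd(520641, 126755) by repeated division:
520641 = 4×126755 + 13621
126755 = 9×13621 + 4166
13621 = 3×4166 + 1123
4166 = 3×1123 + 797
1123 = 1×797 + 326
797 = 2×326 + 145
326 = 2×145 + 36
145 = 4×36 + 1
36 = 36×1 + 0
Since gcd(126755, 520641) = 1, back-substitute to write 1 as a combination:
1 = 145 − 4·36
1 = −4·326 + 9·145
1 = 9·797 − 22·326
1 = −22·1123 + 31·797
1 = 31·4166 − 115·1123
1 = −115·13621 + 376·4166
1 = 376·126755 − 3499·13621
1 = −3499·520641 + 14372·126755
So 126755·14372 ≡ 1 (mod 520641).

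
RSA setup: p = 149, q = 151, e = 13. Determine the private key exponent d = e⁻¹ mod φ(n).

φ(n) = (p−1)(q−1) = 148·150 = 22200.
Need d with 13·d ≡ 1 (mod 22200). Apply the extended Euclidean algorithm:
22200 = 1707×13 + 9
13 = 1×9 + 4
9 = 2×4 + 1
4 = 4×1 + 0
Back-substitute:
1 = 9 − 2·4
1 = −2·13 + 3·9
1 = 3·22200 − 5123·13
So 13·(-5123) ≡ 1 (mod 22200), hence d ≡ -5123 ≡ 17077 (mod 22200).

17077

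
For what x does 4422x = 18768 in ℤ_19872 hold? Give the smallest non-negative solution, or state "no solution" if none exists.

First find gcd(4422, 19872):
19872 = 4*4422 + 2184
4422 = 2*2184 + 54
2184 = 40*54 + 24
54 = 2*24 + 6
24 = 4*6 + 0
gcd = 6 and 6 | 18768, so solutions exist. Divide through by 6: 737x ≡ 3128 (mod 3312).
Now find 737⁻¹ mod 3312:
3312 = 4·737 + 364
737 = 2·364 + 9
364 = 40·9 + 4
9 = 2·4 + 1
4 = 4·1 + 0
Back-substitute:
1 = 9 − 2·4
1 = −2·364 + 81·9
1 = 81·737 − 164·364
1 = −164·3312 + 737·737
So 737⁻¹ ≡ 737 (mod 3312).
Then x ≡ 737·3128 ≡ 184 (mod 3312); the smallest non-negative solution is x = 184.

184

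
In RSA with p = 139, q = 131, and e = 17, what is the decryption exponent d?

10553

φ(n) = (p−1)(q−1) = 138·130 = 17940.
Need d with 17·d ≡ 1 (mod 17940). Apply the extended Euclidean algorithm:
17940 = 1055·17 + 5
17 = 3·5 + 2
5 = 2·2 + 1
2 = 2·1 + 0
Back-substitute:
1 = 5 − 2·2
1 = −2·17 + 7·5
1 = 7·17940 − 7387·17
So 17·(-7387) ≡ 1 (mod 17940), hence d ≡ -7387 ≡ 10553 (mod 17940).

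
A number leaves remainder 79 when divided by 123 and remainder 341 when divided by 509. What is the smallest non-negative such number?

Write x = 79 + 123·k. Then 123·k ≡ 341 − 79 ≡ 262 (mod 509).
Need 123⁻¹ mod 509. Extended Euclid on (509, 123):
509 = 4·123 + 17
123 = 7·17 + 4
17 = 4·4 + 1
4 = 4·1 + 0
Back-substitute:
1 = 17 − 4·4
1 = −4·123 + 29·17
1 = 29·509 − 120·123
123⁻¹ ≡ 389 (mod 509), so k ≡ 389·262 ≡ 118 (mod 509).
x = 79 + 123·118 = 14593.

14593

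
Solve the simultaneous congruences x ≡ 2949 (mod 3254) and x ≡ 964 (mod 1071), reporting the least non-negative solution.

Write x = 2949 + 3254·k. Then 3254·k ≡ 964 − 2949 ≡ 157 (mod 1071).
Need 3254⁻¹ mod 1071. Extended Euclid on (1071, 41):
1071 = 26×41 + 5
41 = 8×5 + 1
5 = 5×1 + 0
Back-substitute:
1 = 41 − 8·5
1 = −8·1071 + 209·41
3254⁻¹ ≡ 209 (mod 1071), so k ≡ 209·157 ≡ 683 (mod 1071).
x = 2949 + 3254·683 = 2225431.

2225431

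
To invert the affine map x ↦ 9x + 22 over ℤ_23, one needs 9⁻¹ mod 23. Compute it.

18

Apply the Euclidean algorithm to 23 and 9:
23 = 2·9 + 5
9 = 1·5 + 4
5 = 1·4 + 1
4 = 4·1 + 0
gcd = 1, so the inverse exists. Back-substitute:
1 = 5 − 4
1 = −9 + 2·5
1 = 2·23 − 5·9
Hence 9⁻¹ ≡ -5 ≡ 18 (mod 23).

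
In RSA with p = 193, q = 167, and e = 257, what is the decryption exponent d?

7937

φ(n) = (p−1)(q−1) = 192·166 = 31872.
Need d with 257·d ≡ 1 (mod 31872). Apply the extended Euclidean algorithm:
31872 = 124·257 + 4
257 = 64·4 + 1
4 = 4·1 + 0
Back-substitute:
1 = 257 − 64·4
1 = −64·31872 + 7937·257
So 257·7937 ≡ 1 (mod 31872), hence d = 7937.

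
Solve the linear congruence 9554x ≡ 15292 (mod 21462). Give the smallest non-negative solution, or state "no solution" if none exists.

9551

First find gcd(9554, 21462):
21462 = 2×9554 + 2354
9554 = 4×2354 + 138
2354 = 17×138 + 8
138 = 17×8 + 2
8 = 4×2 + 0
gcd = 2 and 2 | 15292, so solutions exist. Divide through by 2: 4777x ≡ 7646 (mod 10731).
Now find 4777⁻¹ mod 10731:
10731 = 2*4777 + 1177
4777 = 4*1177 + 69
1177 = 17*69 + 4
69 = 17*4 + 1
4 = 4*1 + 0
Back-substitute:
1 = 69 − 17·4
1 = −17·1177 + 290·69
1 = 290·4777 − 1177·1177
1 = −1177·10731 + 2644·4777
So 4777⁻¹ ≡ 2644 (mod 10731).
Then x ≡ 2644·7646 ≡ 9551 (mod 10731); the smallest non-negative solution is x = 9551.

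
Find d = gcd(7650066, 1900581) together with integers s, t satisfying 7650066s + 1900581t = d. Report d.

3

Euclidean algorithm:
7650066 = 4*1900581 + 47742
1900581 = 39*47742 + 38643
47742 = 1*38643 + 9099
38643 = 4*9099 + 2247
9099 = 4*2247 + 111
2247 = 20*111 + 27
111 = 4*27 + 3
27 = 9*3 + 0
gcd(7650066, 1900581) = 3.
Back-substituting:
3 = 111 − 4·27
3 = −4·2247 + 81·111
3 = 81·9099 − 328·2247
3 = −328·38643 + 1393·9099
3 = 1393·47742 − 1721·38643
3 = −1721·1900581 + 68512·47742
3 = 68512·7650066 − 275769·1900581
So 3 = (68512)·7650066 + (-275769)·1900581.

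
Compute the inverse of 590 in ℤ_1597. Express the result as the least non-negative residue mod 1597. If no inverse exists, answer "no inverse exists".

Run Euclid on (1597, 590):
1597 = 2*590 + 417
590 = 1*417 + 173
417 = 2*173 + 71
173 = 2*71 + 31
71 = 2*31 + 9
31 = 3*9 + 4
9 = 2*4 + 1
4 = 4*1 + 0
Since gcd(590, 1597) = 1, back-substitute to write 1 as a combination:
1 = 9 − 2·4
1 = −2·31 + 7·9
1 = 7·71 − 16·31
1 = −16·173 + 39·71
1 = 39·417 − 94·173
1 = −94·590 + 133·417
1 = 133·1597 − 360·590
So 590·(-360) ≡ 1 (mod 1597), and -360 ≡ 1237 (mod 1597).

1237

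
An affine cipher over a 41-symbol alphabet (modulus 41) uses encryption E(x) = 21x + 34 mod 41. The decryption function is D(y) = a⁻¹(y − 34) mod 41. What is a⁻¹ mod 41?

Extended Euclidean algorithm:
41 = 1*21 + 20
21 = 1*20 + 1
20 = 20*1 + 0
gcd = 1, so the inverse exists. Back-substitute:
1 = 21 − 20
1 = −41 + 2·21
So 21·2 ≡ 1 (mod 41).

2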